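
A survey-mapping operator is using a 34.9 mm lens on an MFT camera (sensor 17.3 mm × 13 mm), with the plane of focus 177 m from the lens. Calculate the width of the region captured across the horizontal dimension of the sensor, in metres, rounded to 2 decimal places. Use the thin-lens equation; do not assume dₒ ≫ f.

87.72 m

dₒ: 177 m = 177000 mm.
Similar triangles through the lens centre give W/dₒ = w/dᵢ; with 1/f = 1/dₒ + 1/dᵢ this gives W = w·(dₒ − f)/f.
W = 17.3 mm × (177000 − 34.9) / 34.9 = 17.3 × 5070.6332 ≈ 87721.955 mm = 87.722 m.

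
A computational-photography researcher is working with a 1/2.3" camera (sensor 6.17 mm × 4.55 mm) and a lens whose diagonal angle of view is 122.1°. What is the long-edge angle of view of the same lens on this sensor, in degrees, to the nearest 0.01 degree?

111.00°

Sensor diagonal = √(6.17² + 4.55²) = √58.7714 ≈ 7.6663 mm.
From the diagonal AOV: f = 7.6663 / (2·tan(61.05°)) = 7.6663 / 3.61553 ≈ 2.1204 mm.
Long-edge AOV = 2·arctan(6.17 / (2 × 2.1204)) = 2·arctan(1.45494) ≈ 110.9974°.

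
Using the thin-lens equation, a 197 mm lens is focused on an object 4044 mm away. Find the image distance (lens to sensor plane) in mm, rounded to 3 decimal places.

207.088 mm

1/dᵢ = 1/f − 1/dₒ = 1/197 − 1/4044 = 0.0048289 mm⁻¹.
dᵢ = 1/0.0048289 ≈ 207.0881 mm.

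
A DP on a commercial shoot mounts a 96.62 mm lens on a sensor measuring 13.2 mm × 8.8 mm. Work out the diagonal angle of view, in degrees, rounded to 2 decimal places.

9.39°

Sensor diagonal = √(13.2² + 8.8²) = √251.6800 ≈ 15.8644 mm.
Angle of view α = 2·arctan(d/2f) with d = 15.8644 mm and f = 96.62 mm.
d/2f = 0.08210; arctan(0.08210) ≈ 4.6933°, so α ≈ 9.3866°.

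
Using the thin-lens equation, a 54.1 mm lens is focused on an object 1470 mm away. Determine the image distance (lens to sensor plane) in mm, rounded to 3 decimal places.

1/dᵢ = 1/f − 1/dₒ = 1/54.1 − 1/1470 = 0.0178040 mm⁻¹.
dᵢ = 1/0.0178040 ≈ 56.1671 mm.

56.167 mm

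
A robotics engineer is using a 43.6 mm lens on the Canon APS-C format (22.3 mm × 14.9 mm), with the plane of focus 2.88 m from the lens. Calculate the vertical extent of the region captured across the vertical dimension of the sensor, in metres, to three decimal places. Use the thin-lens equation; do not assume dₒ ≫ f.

0.969 m

dₒ: 2.88 m = 2880 mm.
Similar triangles through the lens centre give W/dₒ = h/dᵢ; with 1/f = 1/dₒ + 1/dᵢ this gives W = h·(dₒ − f)/f.
W = 14.9 mm × (2880 − 43.6) / 43.6 = 14.9 × 65.0550 ≈ 969.320 mm = 0.96932 m.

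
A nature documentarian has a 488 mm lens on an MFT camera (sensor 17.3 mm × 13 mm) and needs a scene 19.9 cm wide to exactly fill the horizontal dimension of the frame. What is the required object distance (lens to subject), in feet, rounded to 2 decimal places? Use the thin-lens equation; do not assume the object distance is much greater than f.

20.02 ft

W: 19.9 cm = 199 mm.
Magnification m = w/W = dᵢ/dₒ; combined with 1/f = 1/dₒ + 1/dᵢ this gives dₒ = f·(1 + W/w).
dₒ = 488 mm × (1 + 199/17.3) = 488 × 12.5029 ≈ 6101.410 mm = 6101.410/304.8 ft = 20.0178 ft.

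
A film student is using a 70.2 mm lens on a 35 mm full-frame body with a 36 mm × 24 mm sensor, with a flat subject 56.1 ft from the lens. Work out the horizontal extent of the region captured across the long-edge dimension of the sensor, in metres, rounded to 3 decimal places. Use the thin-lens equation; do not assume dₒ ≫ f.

dₒ: 56.1 ft × 304.8 mm/ft = 17099.28 mm.
Similar triangles through the lens centre give W/dₒ = w/dᵢ; with 1/f = 1/dₒ + 1/dᵢ this gives W = w·(dₒ − f)/f.
W = 36 mm × (17099.3 − 70.2) / 70.2 = 36 × 242.5795 ≈ 8732.861 mm = 8.73286 m.

8.733 m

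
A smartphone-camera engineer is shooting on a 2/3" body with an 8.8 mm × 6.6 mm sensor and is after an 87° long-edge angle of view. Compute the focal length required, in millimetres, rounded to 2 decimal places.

From α = 2·arctan(w/2f) we get f = w / (2·tan(α/2)).
With w = 8.8 mm and α/2 = 43.5°, tan(α/2) ≈ 0.94896, so f ≈ 8.8 / 1.89793 ≈ 4.6366 mm.

4.64 mm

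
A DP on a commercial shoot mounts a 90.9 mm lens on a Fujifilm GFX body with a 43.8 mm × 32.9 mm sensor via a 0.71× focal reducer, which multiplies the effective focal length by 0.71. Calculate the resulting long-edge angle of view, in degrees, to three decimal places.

37.487°

Effective focal length f = 90.9 × 0.71 = 64.539 mm.
α = 2·arctan(43.8 / (2 × 64.539)) = 2·arctan(0.33933) ≈ 37.4872°.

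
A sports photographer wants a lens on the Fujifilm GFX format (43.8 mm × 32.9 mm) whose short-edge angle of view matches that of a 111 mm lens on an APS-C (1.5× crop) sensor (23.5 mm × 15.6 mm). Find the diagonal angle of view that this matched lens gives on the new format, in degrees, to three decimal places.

Equal short-edge AOV ⇒ f₂ = f₁ · 32.9/15.6 = 111 × 2.10897 ≈ 234.0962 mm.
Sensor diagonal = √(43.8² + 32.9²) = √3000.8500 ≈ 54.7800 mm.
Diagonal AOV on the new format = 2·arctan(54.7800 / (2 × 234.0962)) = 2·arctan(0.11700) ≈ 13.3469°.

13.347°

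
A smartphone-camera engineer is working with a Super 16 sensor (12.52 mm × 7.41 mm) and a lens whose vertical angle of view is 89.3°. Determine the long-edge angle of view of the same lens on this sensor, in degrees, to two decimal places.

118.15°

From the vertical AOV: f = 7.41 / (2·tan(44.65°)) = 7.41 / 1.97571 ≈ 3.7505 mm.
Long-edge AOV = 2·arctan(12.52 / (2 × 3.7505)) = 2·arctan(1.66909) ≈ 118.1460°.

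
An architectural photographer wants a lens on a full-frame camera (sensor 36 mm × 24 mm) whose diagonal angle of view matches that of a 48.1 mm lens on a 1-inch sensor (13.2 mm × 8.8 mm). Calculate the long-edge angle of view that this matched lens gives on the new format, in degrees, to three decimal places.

Sensor diagonal = √(13.2² + 8.8²) = √251.6800 ≈ 15.8644 mm.
Sensor diagonal = √(36² + 24²) = √1872.0000 ≈ 43.2666 mm.
Equal diagonal AOV ⇒ f₂ = f₁ · 43.2666/15.8644 = 48.1 × 2.72727 ≈ 131.1818 mm.
Long-edge AOV on the new format = 2·arctan(36 / (2 × 131.1818)) = 2·arctan(0.13721) ≈ 15.6260°.

15.626°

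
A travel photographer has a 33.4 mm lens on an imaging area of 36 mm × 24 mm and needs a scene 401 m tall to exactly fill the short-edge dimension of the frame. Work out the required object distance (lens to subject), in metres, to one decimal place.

W: 401 m = 401000 mm.
Magnification m = h/W = dᵢ/dₒ; combined with 1/f = 1/dₒ + 1/dᵢ this gives dₒ = f·(1 + W/h).
dₒ = 33.4 mm × (1 + 401000/24) = 33.4 × 16709.3333 ≈ 558091.733 mm = 558.092 m.

558.1 m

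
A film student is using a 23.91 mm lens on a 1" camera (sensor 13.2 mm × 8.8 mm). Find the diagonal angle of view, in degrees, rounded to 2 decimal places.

Sensor diagonal = √(13.2² + 8.8²) = √251.6800 ≈ 15.8644 mm.
Angle of view α = 2·arctan(d/2f) with d = 15.8644 mm and f = 23.91 mm.
d/2f = 0.33175; arctan(0.33175) ≈ 18.3534°, so α ≈ 36.7068°.

36.71°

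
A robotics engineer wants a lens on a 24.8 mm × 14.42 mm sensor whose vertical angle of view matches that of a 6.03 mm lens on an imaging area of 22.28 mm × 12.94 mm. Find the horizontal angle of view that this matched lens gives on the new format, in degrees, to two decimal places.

123.09°

Equal vertical AOV ⇒ f₂ = f₁ · 14.42/12.94 = 6.03 × 1.11437 ≈ 6.7197 mm.
Horizontal AOV on the new format = 2·arctan(24.8 / (2 × 6.7197)) = 2·arctan(1.84533) ≈ 123.0926°.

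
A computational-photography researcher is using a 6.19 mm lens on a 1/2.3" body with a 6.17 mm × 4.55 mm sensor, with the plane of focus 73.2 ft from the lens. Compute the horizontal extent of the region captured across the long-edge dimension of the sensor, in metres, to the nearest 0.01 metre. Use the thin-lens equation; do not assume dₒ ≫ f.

22.23 m

dₒ: 73.2 ft × 304.8 mm/ft = 22311.36 mm.
Similar triangles through the lens centre give W/dₒ = w/dᵢ; with 1/f = 1/dₒ + 1/dᵢ this gives W = w·(dₒ − f)/f.
W = 6.17 mm × (22311.4 − 6.19) / 6.19 = 6.17 × 3603.4199 ≈ 22233.101 mm = 22.2331 m.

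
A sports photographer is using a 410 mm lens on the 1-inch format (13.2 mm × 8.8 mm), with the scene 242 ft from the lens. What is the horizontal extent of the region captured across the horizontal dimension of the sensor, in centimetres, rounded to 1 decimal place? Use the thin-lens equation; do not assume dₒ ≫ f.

236.2 cm

dₒ: 242 ft × 304.8 mm/ft = 73761.60 mm.
Similar triangles through the lens centre give W/dₒ = w/dᵢ; with 1/f = 1/dₒ + 1/dᵢ this gives W = w·(dₒ − f)/f.
W = 13.2 mm × (73761.6 − 410) / 410 = 13.2 × 178.9063 ≈ 2361.564 mm = 236.156 cm.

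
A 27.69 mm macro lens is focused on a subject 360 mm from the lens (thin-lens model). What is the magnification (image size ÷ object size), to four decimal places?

0.0833×

Thin lens: 1/f = 1/dₒ + 1/dᵢ → 1/dᵢ = 1/27.69 − 1/360 = 0.0333363 mm⁻¹, so dᵢ ≈ 29.9973 mm.
Magnification m = dᵢ/dₒ = 29.9973/360 ≈ 0.08333.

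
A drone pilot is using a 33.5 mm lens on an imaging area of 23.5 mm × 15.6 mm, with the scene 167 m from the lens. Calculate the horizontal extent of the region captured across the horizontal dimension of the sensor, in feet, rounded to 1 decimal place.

dₒ: 167 m = 167000 mm.
Similar triangles through the lens centre give W/dₒ = w/dᵢ; with 1/f = 1/dₒ + 1/dᵢ this gives W = w·(dₒ − f)/f.
W = 23.5 mm × (167000 − 33.5) / 33.5 = 23.5 × 4984.0746 ≈ 117125.754 mm = 117125.754/304.8 ft = 384.271 ft.

384.3 ft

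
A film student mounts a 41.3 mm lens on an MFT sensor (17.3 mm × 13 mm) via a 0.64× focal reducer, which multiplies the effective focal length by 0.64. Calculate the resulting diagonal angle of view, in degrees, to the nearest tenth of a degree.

44.5°

Effective focal length f = 41.3 × 0.64 = 26.432 mm.
Sensor diagonal = √(17.3² + 13²) = √468.2900 ≈ 21.6400 mm.
α = 2·arctan(21.640 / (2 × 26.432)) = 2·arctan(0.40935) ≈ 44.5237°.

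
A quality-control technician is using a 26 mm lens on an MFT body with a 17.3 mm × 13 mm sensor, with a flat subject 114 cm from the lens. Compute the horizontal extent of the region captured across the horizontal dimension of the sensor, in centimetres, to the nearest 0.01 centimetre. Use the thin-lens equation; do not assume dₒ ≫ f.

74.12 cm

dₒ: 114 cm = 1140 mm.
Similar triangles through the lens centre give W/dₒ = w/dᵢ; with 1/f = 1/dₒ + 1/dᵢ this gives W = w·(dₒ − f)/f.
W = 17.3 mm × (1140 − 26) / 26 = 17.3 × 42.8462 ≈ 741.238 mm = 74.1238 cm.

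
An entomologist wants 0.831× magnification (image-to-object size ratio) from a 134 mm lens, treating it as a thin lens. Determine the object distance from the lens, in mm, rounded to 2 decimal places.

295.25 mm

With m = dᵢ/dₒ and 1/f = 1/dₒ + 1/dᵢ, substituting dᵢ = m·dₒ gives 1/f = (1 + 1/m)/dₒ, hence dₒ = f·(1 + 1/m).
dₒ = 134 × (1 + 1/0.831) = 134 × 2.20337 ≈ 295.252 mm.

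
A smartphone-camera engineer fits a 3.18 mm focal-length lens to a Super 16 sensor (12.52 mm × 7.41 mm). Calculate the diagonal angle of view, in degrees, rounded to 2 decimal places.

Sensor diagonal = √(12.52² + 7.41²) = √211.6585 ≈ 14.5485 mm.
Angle of view α = 2·arctan(d/2f) with d = 14.5485 mm and f = 3.18 mm.
d/2f = 2.28750; arctan(2.28750) ≈ 66.3870°, so α ≈ 132.7741°.

132.77°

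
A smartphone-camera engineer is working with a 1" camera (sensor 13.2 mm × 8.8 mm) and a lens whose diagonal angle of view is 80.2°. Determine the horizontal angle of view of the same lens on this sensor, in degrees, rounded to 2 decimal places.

Sensor diagonal = √(13.2² + 8.8²) = √251.6800 ≈ 15.8644 mm.
From the diagonal AOV: f = 15.8644 / (2·tan(40.1°)) = 15.8644 / 1.68416 ≈ 9.4198 mm.
Horizontal AOV = 2·arctan(13.2 / (2 × 9.4198)) = 2·arctan(0.70065) ≈ 70.0341°.

70.03°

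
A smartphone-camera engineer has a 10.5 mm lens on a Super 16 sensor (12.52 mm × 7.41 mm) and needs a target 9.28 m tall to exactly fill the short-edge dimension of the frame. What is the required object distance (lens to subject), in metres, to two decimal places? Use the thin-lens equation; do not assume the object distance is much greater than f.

W: 9.28 m = 9280 mm.
Magnification m = h/W = dᵢ/dₒ; combined with 1/f = 1/dₒ + 1/dᵢ this gives dₒ = f·(1 + W/h).
dₒ = 10.5 mm × (1 + 9280/7.41) = 10.5 × 1253.3617 ≈ 13160.298 mm = 13.1603 m.

13.16 m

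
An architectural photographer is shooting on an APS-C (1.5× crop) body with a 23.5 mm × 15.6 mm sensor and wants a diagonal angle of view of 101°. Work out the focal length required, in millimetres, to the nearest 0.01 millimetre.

11.63 mm

Sensor diagonal = √(23.5² + 15.6²) = √795.6100 ≈ 28.2066 mm.
From α = 2·arctan(d/2f) we get f = d / (2·tan(α/2)).
With d = 28.2066 mm and α/2 = 50.5°, tan(α/2) ≈ 1.21310, so f ≈ 28.2066 / 2.42619 ≈ 11.6258 mm.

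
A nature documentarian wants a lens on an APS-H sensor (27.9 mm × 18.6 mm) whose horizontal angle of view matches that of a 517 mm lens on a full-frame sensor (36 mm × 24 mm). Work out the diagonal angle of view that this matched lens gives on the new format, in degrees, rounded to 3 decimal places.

Equal horizontal AOV ⇒ f₂ = f₁ · 27.9/36 = 517 × 0.77500 ≈ 400.6750 mm.
Sensor diagonal = √(27.9² + 18.6²) = √1124.3700 ≈ 33.5316 mm.
Diagonal AOV on the new format = 2·arctan(33.5316 / (2 × 400.6750)) = 2·arctan(0.04184) ≈ 4.7922°.

4.792°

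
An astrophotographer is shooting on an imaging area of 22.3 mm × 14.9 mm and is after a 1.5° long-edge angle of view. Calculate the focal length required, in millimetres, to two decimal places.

From α = 2·arctan(w/2f) we get f = w / (2·tan(α/2)).
With w = 22.3 mm and α/2 = 0.75°, tan(α/2) ≈ 0.01309, so f ≈ 22.3 / 0.02618 ≈ 851.7486 mm.

851.75 mm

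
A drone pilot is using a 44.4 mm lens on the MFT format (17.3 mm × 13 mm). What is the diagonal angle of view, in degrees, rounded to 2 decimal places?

Sensor diagonal = √(17.3² + 13²) = √468.2900 ≈ 21.6400 mm.
Angle of view α = 2·arctan(d/2f) with d = 21.6400 mm and f = 44.4 mm.
d/2f = 0.24369; arctan(0.24369) ≈ 13.6957°, so α ≈ 27.3914°.

27.39°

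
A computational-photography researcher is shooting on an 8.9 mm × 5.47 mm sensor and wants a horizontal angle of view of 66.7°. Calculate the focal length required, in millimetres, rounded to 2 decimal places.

From α = 2·arctan(w/2f) we get f = w / (2·tan(α/2)).
With w = 8.9 mm and α/2 = 33.35°, tan(α/2) ≈ 0.65813, so f ≈ 8.9 / 1.31625 ≈ 6.7616 mm.

6.76 mm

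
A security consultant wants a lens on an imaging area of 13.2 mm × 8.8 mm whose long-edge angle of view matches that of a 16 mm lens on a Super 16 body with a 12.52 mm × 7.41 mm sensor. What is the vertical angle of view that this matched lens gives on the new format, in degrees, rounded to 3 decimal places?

Equal long-edge AOV ⇒ f₂ = f₁ · 13.2/12.52 = 16 × 1.05431 ≈ 16.8690 mm.
Vertical AOV on the new format = 2·arctan(8.8 / (2 × 16.8690)) = 2·arctan(0.26083) ≈ 29.2379°.

29.238°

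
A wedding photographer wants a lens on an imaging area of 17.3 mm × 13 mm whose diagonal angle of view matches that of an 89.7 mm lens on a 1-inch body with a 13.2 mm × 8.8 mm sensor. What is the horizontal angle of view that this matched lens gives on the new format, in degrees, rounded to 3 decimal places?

Sensor diagonal = √(13.2² + 8.8²) = √251.6800 ≈ 15.8644 mm.
Sensor diagonal = √(17.3² + 13²) = √468.2900 ≈ 21.6400 mm.
Equal diagonal AOV ⇒ f₂ = f₁ · 21.6400/15.8644 = 89.7 × 1.36406 ≈ 122.3561 mm.
Horizontal AOV on the new format = 2·arctan(17.3 / (2 × 122.3561)) = 2·arctan(0.07070) ≈ 8.0876°.

8.088°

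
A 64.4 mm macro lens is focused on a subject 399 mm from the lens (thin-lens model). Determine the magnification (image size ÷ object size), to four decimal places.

Thin lens: 1/f = 1/dₒ + 1/dᵢ → 1/dᵢ = 1/64.4 − 1/399 = 0.0130217 mm⁻¹, so dᵢ ≈ 76.7950 mm.
Magnification m = dᵢ/dₒ = 76.7950/399 ≈ 0.19247.

0.1925×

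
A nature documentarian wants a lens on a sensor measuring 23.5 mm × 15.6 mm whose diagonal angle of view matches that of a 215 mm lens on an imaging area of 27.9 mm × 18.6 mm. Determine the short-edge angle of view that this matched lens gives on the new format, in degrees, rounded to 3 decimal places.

Sensor diagonal = √(27.9² + 18.6²) = √1124.3700 ≈ 33.5316 mm.
Sensor diagonal = √(23.5² + 15.6²) = √795.6100 ≈ 28.2066 mm.
Equal diagonal AOV ⇒ f₂ = f₁ · 28.2066/33.5316 = 215 × 0.84119 ≈ 180.8564 mm.
Short-edge AOV on the new format = 2·arctan(15.6 / (2 × 180.8564)) = 2·arctan(0.04313) ≈ 4.9391°.

4.939°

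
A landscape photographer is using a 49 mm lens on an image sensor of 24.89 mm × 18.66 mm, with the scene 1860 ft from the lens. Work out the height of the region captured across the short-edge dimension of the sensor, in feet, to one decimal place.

708.3 ft

dₒ: 1860 ft × 304.8 mm/ft = 566927.98 mm.
Similar triangles through the lens centre give W/dₒ = h/dᵢ; with 1/f = 1/dₒ + 1/dᵢ this gives W = h·(dₒ − f)/f.
W = 18.66 mm × (566928 − 49) / 49 = 18.66 × 11568.9588 ≈ 215876.771 mm = 215876.771/304.8 ft = 708.257 ft.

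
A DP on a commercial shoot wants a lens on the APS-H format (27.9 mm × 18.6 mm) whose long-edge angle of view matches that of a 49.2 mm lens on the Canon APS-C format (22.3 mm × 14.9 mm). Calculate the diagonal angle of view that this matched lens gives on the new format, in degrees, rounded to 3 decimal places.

30.472°

Equal long-edge AOV ⇒ f₂ = f₁ · 27.9/22.3 = 49.2 × 1.25112 ≈ 61.5552 mm.
Sensor diagonal = √(27.9² + 18.6²) = √1124.3700 ≈ 33.5316 mm.
Diagonal AOV on the new format = 2·arctan(33.5316 / (2 × 61.5552)) = 2·arctan(0.27237) ≈ 30.4722°.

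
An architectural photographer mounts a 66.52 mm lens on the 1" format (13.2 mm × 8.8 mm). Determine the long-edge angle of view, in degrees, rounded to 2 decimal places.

Angle of view α = 2·arctan(w/2f) with w = 13.2 mm and f = 66.52 mm.
w/2f = 0.09922; arctan(0.09922) ≈ 5.6662°, so α ≈ 11.3325°.

11.33°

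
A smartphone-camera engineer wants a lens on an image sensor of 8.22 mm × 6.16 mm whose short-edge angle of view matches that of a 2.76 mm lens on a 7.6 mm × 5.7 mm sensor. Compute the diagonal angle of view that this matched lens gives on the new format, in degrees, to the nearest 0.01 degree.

Equal short-edge AOV ⇒ f₂ = f₁ · 6.16/5.7 = 2.76 × 1.08070 ≈ 2.9827 mm.
Sensor diagonal = √(8.22² + 6.16²) = √105.5140 ≈ 10.2720 mm.
Diagonal AOV on the new format = 2·arctan(10.2720 / (2 × 2.9827)) = 2·arctan(1.72191) ≈ 119.7082°.

119.71°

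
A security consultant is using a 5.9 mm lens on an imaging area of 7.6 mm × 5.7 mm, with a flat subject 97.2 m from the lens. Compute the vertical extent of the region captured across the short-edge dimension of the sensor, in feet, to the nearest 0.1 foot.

dₒ: 97.2 m = 97200 mm.
Similar triangles through the lens centre give W/dₒ = h/dᵢ; with 1/f = 1/dₒ + 1/dᵢ this gives W = h·(dₒ − f)/f.
W = 5.7 mm × (97200 − 5.9) / 5.9 = 5.7 × 16473.5763 ≈ 93899.385 mm = 93899.385/304.8 ft = 308.069 ft.

308.1 ft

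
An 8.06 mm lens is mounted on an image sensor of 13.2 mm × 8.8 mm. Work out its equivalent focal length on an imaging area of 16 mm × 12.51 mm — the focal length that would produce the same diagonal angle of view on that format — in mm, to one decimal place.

Sensor diagonal = √(13.2² + 8.8²) = √251.6800 ≈ 15.8644 mm.
Sensor diagonal = √(16² + 12.51²) = √412.5001 ≈ 20.3101 mm.
Equal angle of view means equal diagonal/f ratio, so f₂ = f₁ · (diagonal₂/diagonal₁) = 8.06 × 20.3101/15.8644.
f₂ = 8.06 × 1.28023 ≈ 10.319 mm.

10.3 mm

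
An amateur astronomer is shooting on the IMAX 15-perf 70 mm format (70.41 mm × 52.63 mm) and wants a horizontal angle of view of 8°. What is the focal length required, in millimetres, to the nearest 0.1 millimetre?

From α = 2·arctan(w/2f) we get f = w / (2·tan(α/2)).
With w = 70.41 mm and α/2 = 4°, tan(α/2) ≈ 0.06993, so f ≈ 70.41 / 0.13985 ≈ 503.4550 mm.

503.5 mm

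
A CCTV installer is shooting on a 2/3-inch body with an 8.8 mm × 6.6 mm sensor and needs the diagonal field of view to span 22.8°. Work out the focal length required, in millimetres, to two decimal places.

Sensor diagonal = √(8.8² + 6.6²) = √121.0000 ≈ 11.0000 mm.
From α = 2·arctan(d/2f) we get f = d / (2·tan(α/2)).
With d = 11.0000 mm and α/2 = 11.4°, tan(α/2) ≈ 0.20164, so f ≈ 11.0000 / 0.40327 ≈ 27.2770 mm.

27.28 mm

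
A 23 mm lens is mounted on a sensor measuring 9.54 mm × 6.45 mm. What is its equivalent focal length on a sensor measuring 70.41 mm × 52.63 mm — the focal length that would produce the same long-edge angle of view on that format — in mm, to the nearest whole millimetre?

170 mm

Equal angle of view means equal width/f ratio, so f₂ = f₁ · (width₂/width₁) = 23 × 70.41/9.54.
f₂ = 23 × 7.38050 ≈ 169.752 mm.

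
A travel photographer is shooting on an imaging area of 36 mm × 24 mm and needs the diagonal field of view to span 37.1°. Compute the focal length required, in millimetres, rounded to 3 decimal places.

Sensor diagonal = √(36² + 24²) = √1872.0000 ≈ 43.2666 mm.
From α = 2·arctan(d/2f) we get f = d / (2·tan(α/2)).
With d = 43.2666 mm and α/2 = 18.55°, tan(α/2) ≈ 0.33557, so f ≈ 43.2666 / 0.67113 ≈ 64.4681 mm.

64.468 mm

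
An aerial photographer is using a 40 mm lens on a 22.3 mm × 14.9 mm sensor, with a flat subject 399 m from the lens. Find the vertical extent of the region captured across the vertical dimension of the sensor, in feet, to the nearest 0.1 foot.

487.6 ft

dₒ: 399 m = 399000 mm.
Similar triangles through the lens centre give W/dₒ = h/dᵢ; with 1/f = 1/dₒ + 1/dᵢ this gives W = h·(dₒ − f)/f.
W = 14.9 mm × (399000 − 40) / 40 = 14.9 × 9974.0000 ≈ 148612.600 mm = 148612.600/304.8 ft = 487.574 ft.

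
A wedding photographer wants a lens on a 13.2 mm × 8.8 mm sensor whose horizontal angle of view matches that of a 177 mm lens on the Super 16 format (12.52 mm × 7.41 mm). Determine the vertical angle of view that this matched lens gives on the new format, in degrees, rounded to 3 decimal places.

2.701°

Equal horizontal AOV ⇒ f₂ = f₁ · 13.2/12.52 = 177 × 1.05431 ≈ 186.6134 mm.
Vertical AOV on the new format = 2·arctan(8.8 / (2 × 186.6134)) = 2·arctan(0.02358) ≈ 2.7014°.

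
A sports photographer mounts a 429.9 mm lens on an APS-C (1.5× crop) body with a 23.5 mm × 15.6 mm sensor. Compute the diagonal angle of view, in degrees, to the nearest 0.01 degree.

Sensor diagonal = √(23.5² + 15.6²) = √795.6100 ≈ 28.2066 mm.
Angle of view α = 2·arctan(d/2f) with d = 28.2066 mm and f = 429.9 mm.
d/2f = 0.03281; arctan(0.03281) ≈ 1.8790°, so α ≈ 3.7579°.

3.76°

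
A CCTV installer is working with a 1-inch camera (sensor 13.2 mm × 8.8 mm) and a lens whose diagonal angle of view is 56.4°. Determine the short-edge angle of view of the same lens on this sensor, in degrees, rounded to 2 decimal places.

Sensor diagonal = √(13.2² + 8.8²) = √251.6800 ≈ 15.8644 mm.
From the diagonal AOV: f = 15.8644 / (2·tan(28.2°)) = 15.8644 / 1.07239 ≈ 14.7935 mm.
Short-edge AOV = 2·arctan(8.8 / (2 × 14.7935)) = 2·arctan(0.29743) ≈ 33.1279°.

33.13°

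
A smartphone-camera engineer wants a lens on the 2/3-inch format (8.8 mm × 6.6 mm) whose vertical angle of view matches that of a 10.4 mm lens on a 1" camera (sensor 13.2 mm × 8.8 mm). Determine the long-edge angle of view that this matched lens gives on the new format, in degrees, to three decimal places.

58.855°

Equal vertical AOV ⇒ f₂ = f₁ · 6.6/8.8 = 10.4 × 0.75000 ≈ 7.8000 mm.
Long-edge AOV on the new format = 2·arctan(8.8 / (2 × 7.8000)) = 2·arctan(0.56410) ≈ 58.8549°.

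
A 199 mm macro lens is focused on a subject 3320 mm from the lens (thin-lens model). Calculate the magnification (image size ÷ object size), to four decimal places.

0.0638×

Thin lens: 1/f = 1/dₒ + 1/dᵢ → 1/dᵢ = 1/199 − 1/3320 = 0.0047239 mm⁻¹, so dᵢ ≈ 211.6886 mm.
Magnification m = dᵢ/dₒ = 211.6886/3320 ≈ 0.06376.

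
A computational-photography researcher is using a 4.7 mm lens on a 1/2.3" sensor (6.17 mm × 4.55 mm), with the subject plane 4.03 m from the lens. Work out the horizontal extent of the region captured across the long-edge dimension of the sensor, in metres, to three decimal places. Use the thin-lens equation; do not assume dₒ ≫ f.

dₒ: 4.03 m = 4030 mm.
Similar triangles through the lens centre give W/dₒ = w/dᵢ; with 1/f = 1/dₒ + 1/dᵢ this gives W = w·(dₒ − f)/f.
W = 6.17 mm × (4030 − 4.7) / 4.7 = 6.17 × 856.4468 ≈ 5284.277 mm = 5.28428 m.

5.284 m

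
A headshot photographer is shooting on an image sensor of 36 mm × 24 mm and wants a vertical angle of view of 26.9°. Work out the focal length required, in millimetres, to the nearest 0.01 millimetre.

50.18 mm

From α = 2·arctan(h/2f) we get f = h / (2·tan(α/2)).
With h = 24 mm and α/2 = 13.45°, tan(α/2) ≈ 0.23916, so f ≈ 24 / 0.47831 ≈ 50.1765 mm.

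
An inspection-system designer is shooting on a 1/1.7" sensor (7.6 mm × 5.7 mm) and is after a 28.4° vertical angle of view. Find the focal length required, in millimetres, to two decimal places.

From α = 2·arctan(h/2f) we get f = h / (2·tan(α/2)).
With h = 5.7 mm and α/2 = 14.2°, tan(α/2) ≈ 0.25304, so f ≈ 5.7 / 0.50608 ≈ 11.2631 mm.

11.26 mm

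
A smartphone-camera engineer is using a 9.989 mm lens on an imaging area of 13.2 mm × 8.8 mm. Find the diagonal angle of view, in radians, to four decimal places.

1.3423 rad

Sensor diagonal = √(13.2² + 8.8²) = √251.6800 ≈ 15.8644 mm.
Angle of view α = 2·arctan(d/2f) with d = 15.8644 mm and f = 9.989 mm.
d/2f = 0.79409; arctan(0.79409) ≈ 0.6711 rad, so α ≈ 1.3423 rad.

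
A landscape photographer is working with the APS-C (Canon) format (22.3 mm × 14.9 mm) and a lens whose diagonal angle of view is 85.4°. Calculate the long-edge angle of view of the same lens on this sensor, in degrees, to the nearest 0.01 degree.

75.00°

Sensor diagonal = √(22.3² + 14.9²) = √719.3000 ≈ 26.8198 mm.
From the diagonal AOV: f = 26.8198 / (2·tan(42.7°)) = 26.8198 / 1.84555 ≈ 14.5322 mm.
Long-edge AOV = 2·arctan(22.3 / (2 × 14.5322)) = 2·arctan(0.76726) ≈ 74.9955°.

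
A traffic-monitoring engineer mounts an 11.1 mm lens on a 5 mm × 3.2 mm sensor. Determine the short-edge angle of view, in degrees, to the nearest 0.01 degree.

Angle of view α = 2·arctan(h/2f) with h = 3.2 mm and f = 11.1 mm.
h/2f = 0.14414; arctan(0.14414) ≈ 8.2024°, so α ≈ 16.4047°.

16.40°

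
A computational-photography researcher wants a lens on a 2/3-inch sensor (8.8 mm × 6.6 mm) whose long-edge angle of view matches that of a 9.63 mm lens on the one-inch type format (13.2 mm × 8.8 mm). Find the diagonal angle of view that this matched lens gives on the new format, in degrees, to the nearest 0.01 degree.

Equal long-edge AOV ⇒ f₂ = f₁ · 8.8/13.2 = 9.63 × 0.66667 ≈ 6.4200 mm.
Sensor diagonal = √(8.8² + 6.6²) = √121.0000 ≈ 11.0000 mm.
Diagonal AOV on the new format = 2·arctan(11.0000 / (2 × 6.4200)) = 2·arctan(0.85670) ≈ 81.1732°.

81.17°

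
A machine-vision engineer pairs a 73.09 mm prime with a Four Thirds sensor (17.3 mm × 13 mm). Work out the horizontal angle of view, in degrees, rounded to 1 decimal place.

13.5°

Angle of view α = 2·arctan(w/2f) with w = 17.3 mm and f = 73.09 mm.
w/2f = 0.11835; arctan(0.11835) ≈ 6.7494°, so α ≈ 13.4988°.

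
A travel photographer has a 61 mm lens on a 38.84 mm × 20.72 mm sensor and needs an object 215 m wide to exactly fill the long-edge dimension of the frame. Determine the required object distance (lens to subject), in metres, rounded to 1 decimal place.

337.7 m

W: 215 m = 215000 mm.
Magnification m = w/W = dᵢ/dₒ; combined with 1/f = 1/dₒ + 1/dᵢ this gives dₒ = f·(1 + W/w).
dₒ = 61 mm × (1 + 215000/38.84) = 61 × 5536.5304 ≈ 337728.353 mm = 337.728 m.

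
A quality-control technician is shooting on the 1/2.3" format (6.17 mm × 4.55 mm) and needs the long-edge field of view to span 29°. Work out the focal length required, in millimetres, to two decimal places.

11.93 mm

From α = 2·arctan(w/2f) we get f = w / (2·tan(α/2)).
With w = 6.17 mm and α/2 = 14.5°, tan(α/2) ≈ 0.25862, so f ≈ 6.17 / 0.51724 ≈ 11.9288 mm.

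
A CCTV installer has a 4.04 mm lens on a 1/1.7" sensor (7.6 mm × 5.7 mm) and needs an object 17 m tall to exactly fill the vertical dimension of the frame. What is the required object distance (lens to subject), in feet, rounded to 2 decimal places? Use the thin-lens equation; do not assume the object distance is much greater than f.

39.54 ft

W: 17 m = 17000 mm.
Magnification m = h/W = dᵢ/dₒ; combined with 1/f = 1/dₒ + 1/dᵢ this gives dₒ = f·(1 + W/h).
dₒ = 4.04 mm × (1 + 17000/5.7) = 4.04 × 2983.4561 ≈ 12053.163 mm = 12053.163/304.8 ft = 39.5445 ft.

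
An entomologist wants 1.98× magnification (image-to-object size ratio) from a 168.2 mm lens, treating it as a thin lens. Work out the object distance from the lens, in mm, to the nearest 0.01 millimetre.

With m = dᵢ/dₒ and 1/f = 1/dₒ + 1/dᵢ, substituting dᵢ = m·dₒ gives 1/f = (1 + 1/m)/dₒ, hence dₒ = f·(1 + 1/m).
dₒ = 168.2 × (1 + 1/1.98) = 168.2 × 1.50505 ≈ 253.149 mm.

253.15 mm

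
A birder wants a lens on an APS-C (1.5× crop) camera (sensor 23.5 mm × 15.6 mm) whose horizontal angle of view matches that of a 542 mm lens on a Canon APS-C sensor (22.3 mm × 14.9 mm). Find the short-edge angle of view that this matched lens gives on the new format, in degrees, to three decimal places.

1.565°

Equal horizontal AOV ⇒ f₂ = f₁ · 23.5/22.3 = 542 × 1.05381 ≈ 571.1659 mm.
Short-edge AOV on the new format = 2·arctan(15.6 / (2 × 571.1659)) = 2·arctan(0.01366) ≈ 1.5648°.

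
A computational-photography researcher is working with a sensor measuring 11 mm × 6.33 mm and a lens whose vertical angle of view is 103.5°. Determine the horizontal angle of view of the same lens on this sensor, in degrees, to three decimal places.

131.197°

From the vertical AOV: f = 6.33 / (2·tan(51.75°)) = 6.33 / 2.53699 ≈ 2.4951 mm.
Horizontal AOV = 2·arctan(11 / (2 × 2.4951)) = 2·arctan(2.20433) ≈ 131.1970°.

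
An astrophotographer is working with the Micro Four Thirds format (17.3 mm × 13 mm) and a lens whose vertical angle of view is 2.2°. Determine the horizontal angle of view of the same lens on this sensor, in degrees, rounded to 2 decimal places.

2.93°

From the vertical AOV: f = 13 / (2·tan(1.1°)) = 13 / 0.03840 ≈ 338.5244 mm.
Horizontal AOV = 2·arctan(17.3 / (2 × 338.5244)) = 2·arctan(0.02555) ≈ 2.9274°.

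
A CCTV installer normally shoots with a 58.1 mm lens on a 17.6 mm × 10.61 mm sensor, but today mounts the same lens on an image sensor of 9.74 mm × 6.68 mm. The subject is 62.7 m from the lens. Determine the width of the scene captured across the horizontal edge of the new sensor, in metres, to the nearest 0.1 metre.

The focal length stays 58.1 mm; the relevant sensor dimension is now w = 9.74 mm. Object distance dₒ = 62.7 m = 62700 mm.
Thin-lens field width W = w·(dₒ − f)/f = 9.74 × (62700 − 58.1)/58.1 ≈ 10501.413 mm = 10.5014 m.

10.5 m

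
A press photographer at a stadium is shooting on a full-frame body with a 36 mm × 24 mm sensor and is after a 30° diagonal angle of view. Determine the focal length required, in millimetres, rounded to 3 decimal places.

80.737 mm

Sensor diagonal = √(36² + 24²) = √1872.0000 ≈ 43.2666 mm.
From α = 2·arctan(d/2f) we get f = d / (2·tan(α/2)).
With d = 43.2666 mm and α/2 = 15°, tan(α/2) ≈ 0.26795, so f ≈ 43.2666 / 0.53590 ≈ 80.7366 mm.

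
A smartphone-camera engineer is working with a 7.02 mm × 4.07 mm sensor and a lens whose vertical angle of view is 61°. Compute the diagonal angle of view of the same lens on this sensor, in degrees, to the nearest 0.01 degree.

99.17°

From the vertical AOV: f = 4.07 / (2·tan(30.5°)) = 4.07 / 1.17809 ≈ 3.4547 mm.
Sensor diagonal = √(7.02² + 4.07²) = √65.8453 ≈ 8.1145 mm.
Diagonal AOV = 2·arctan(8.1145 / (2 × 3.4547)) = 2·arctan(1.17440) ≈ 99.1714°.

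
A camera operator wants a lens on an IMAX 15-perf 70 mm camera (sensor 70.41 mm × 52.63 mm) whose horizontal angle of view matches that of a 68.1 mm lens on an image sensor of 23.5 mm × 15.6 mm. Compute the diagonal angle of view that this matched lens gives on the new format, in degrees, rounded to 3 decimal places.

24.313°

Equal horizontal AOV ⇒ f₂ = f₁ · 70.41/23.5 = 68.1 × 2.99617 ≈ 204.0392 mm.
Sensor diagonal = √(70.41² + 52.63²) = √7727.4850 ≈ 87.9061 mm.
Diagonal AOV on the new format = 2·arctan(87.9061 / (2 × 204.0392)) = 2·arctan(0.21541) ≈ 24.3132°.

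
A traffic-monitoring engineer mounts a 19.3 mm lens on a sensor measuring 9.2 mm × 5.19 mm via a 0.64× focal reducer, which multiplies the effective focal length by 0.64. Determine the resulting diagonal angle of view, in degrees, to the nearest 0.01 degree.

46.30°

Effective focal length f = 19.3 × 0.64 = 12.352 mm.
Sensor diagonal = √(9.2² + 5.19²) = √111.5761 ≈ 10.5630 mm.
α = 2·arctan(10.563 / (2 × 12.352)) = 2·arctan(0.42758) ≈ 46.3013°.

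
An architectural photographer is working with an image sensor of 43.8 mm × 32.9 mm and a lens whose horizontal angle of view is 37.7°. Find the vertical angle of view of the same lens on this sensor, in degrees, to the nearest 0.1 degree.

28.8°

From the horizontal AOV: f = 43.8 / (2·tan(18.85°)) = 43.8 / 0.68280 ≈ 64.1473 mm.
Vertical AOV = 2·arctan(32.9 / (2 × 64.1473)) = 2·arctan(0.25644) ≈ 28.7661°.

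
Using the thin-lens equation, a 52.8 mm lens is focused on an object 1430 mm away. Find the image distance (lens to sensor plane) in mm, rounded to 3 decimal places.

54.824 mm

1/dᵢ = 1/f − 1/dₒ = 1/52.8 − 1/1430 = 0.0182401 mm⁻¹.
dᵢ = 1/0.0182401 ≈ 54.8243 mm.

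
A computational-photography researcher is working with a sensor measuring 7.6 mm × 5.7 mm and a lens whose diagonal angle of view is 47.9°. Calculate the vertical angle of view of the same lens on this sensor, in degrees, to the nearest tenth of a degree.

29.8°

Sensor diagonal = √(7.6² + 5.7²) = √90.2500 ≈ 9.5000 mm.
From the diagonal AOV: f = 9.5000 / (2·tan(23.95°)) = 9.5000 / 0.88837 ≈ 10.6938 mm.
Vertical AOV = 2·arctan(5.7 / (2 × 10.6938)) = 2·arctan(0.26651) ≈ 29.8461°.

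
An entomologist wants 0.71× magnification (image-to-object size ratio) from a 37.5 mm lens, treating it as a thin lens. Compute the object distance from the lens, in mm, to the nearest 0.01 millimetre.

With m = dᵢ/dₒ and 1/f = 1/dₒ + 1/dᵢ, substituting dᵢ = m·dₒ gives 1/f = (1 + 1/m)/dₒ, hence dₒ = f·(1 + 1/m).
dₒ = 37.5 × (1 + 1/0.71) = 37.5 × 2.40845 ≈ 90.317 mm.

90.32 mm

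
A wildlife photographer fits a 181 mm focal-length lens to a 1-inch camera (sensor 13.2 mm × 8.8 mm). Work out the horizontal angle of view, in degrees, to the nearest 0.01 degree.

Angle of view α = 2·arctan(w/2f) with w = 13.2 mm and f = 181 mm.
w/2f = 0.03646; arctan(0.03646) ≈ 2.0883°, so α ≈ 4.1766°.

4.18°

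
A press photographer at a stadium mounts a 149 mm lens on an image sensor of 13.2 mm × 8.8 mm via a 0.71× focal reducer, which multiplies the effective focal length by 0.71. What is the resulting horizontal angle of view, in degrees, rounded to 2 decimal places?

7.14°

Effective focal length f = 149 × 0.71 = 105.79 mm.
α = 2·arctan(13.2 / (2 × 105.79)) = 2·arctan(0.06239) ≈ 7.1399°.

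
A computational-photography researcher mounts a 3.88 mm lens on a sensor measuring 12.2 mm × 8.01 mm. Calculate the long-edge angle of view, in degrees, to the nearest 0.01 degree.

115.08°

Angle of view α = 2·arctan(w/2f) with w = 12.2 mm and f = 3.88 mm.
w/2f = 1.57216; arctan(1.57216) ≈ 57.5410°, so α ≈ 115.0819°.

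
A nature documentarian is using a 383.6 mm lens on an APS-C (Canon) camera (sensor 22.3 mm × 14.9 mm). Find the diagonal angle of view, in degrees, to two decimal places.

Sensor diagonal = √(22.3² + 14.9²) = √719.3000 ≈ 26.8198 mm.
Angle of view α = 2·arctan(d/2f) with d = 26.8198 mm and f = 383.6 mm.
d/2f = 0.03496; arctan(0.03496) ≈ 2.0021°, so α ≈ 4.0043°.

4.00°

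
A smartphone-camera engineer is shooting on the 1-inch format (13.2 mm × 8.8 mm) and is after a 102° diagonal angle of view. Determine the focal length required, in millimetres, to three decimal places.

Sensor diagonal = √(13.2² + 8.8²) = √251.6800 ≈ 15.8644 mm.
From α = 2·arctan(d/2f) we get f = d / (2·tan(α/2)).
With d = 15.8644 mm and α/2 = 51°, tan(α/2) ≈ 1.23490, so f ≈ 15.8644 / 2.46979 ≈ 6.4234 mm.

6.423 mm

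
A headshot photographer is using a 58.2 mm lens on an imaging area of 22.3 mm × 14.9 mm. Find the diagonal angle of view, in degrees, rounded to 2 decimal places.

25.95°

Sensor diagonal = √(22.3² + 14.9²) = √719.3000 ≈ 26.8198 mm.
Angle of view α = 2·arctan(d/2f) with d = 26.8198 mm and f = 58.2 mm.
d/2f = 0.23041; arctan(0.23041) ≈ 12.9751°, so α ≈ 25.9502°.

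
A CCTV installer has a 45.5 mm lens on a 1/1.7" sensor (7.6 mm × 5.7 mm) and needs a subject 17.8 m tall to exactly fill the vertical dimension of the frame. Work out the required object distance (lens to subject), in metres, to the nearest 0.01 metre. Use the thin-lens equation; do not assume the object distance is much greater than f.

W: 17.8 m = 17800 mm.
Magnification m = h/W = dᵢ/dₒ; combined with 1/f = 1/dₒ + 1/dᵢ this gives dₒ = f·(1 + W/h).
dₒ = 45.5 mm × (1 + 17800/5.7) = 45.5 × 3123.8070 ≈ 142133.219 mm = 142.133 m.

142.13 m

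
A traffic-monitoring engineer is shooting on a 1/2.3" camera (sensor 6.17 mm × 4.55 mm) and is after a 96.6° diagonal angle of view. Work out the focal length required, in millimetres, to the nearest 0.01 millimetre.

Sensor diagonal = √(6.17² + 4.55²) = √58.7714 ≈ 7.6663 mm.
From α = 2·arctan(d/2f) we get f = d / (2·tan(α/2)).
With d = 7.6663 mm and α/2 = 48.3°, tan(α/2) ≈ 1.12238, so f ≈ 7.6663 / 2.24475 ≈ 3.4152 mm.

3.42 mm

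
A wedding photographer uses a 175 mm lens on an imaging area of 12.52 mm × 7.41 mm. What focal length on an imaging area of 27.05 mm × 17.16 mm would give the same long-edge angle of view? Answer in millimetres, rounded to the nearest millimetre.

Equal angle of view means equal width/f ratio, so f₂ = f₁ · (width₂/width₁) = 175 × 27.05/12.52.
f₂ = 175 × 2.16054 ≈ 378.095 mm.

378 mm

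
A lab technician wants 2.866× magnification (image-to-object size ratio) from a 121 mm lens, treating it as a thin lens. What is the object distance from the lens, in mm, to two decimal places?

With m = dᵢ/dₒ and 1/f = 1/dₒ + 1/dᵢ, substituting dᵢ = m·dₒ gives 1/f = (1 + 1/m)/dₒ, hence dₒ = f·(1 + 1/m).
dₒ = 121 × (1 + 1/2.866) = 121 × 1.34892 ≈ 163.219 mm.

163.22 mm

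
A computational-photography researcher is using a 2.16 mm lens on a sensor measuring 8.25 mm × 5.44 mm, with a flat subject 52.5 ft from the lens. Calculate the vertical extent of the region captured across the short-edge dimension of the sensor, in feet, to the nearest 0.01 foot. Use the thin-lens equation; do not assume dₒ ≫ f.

dₒ: 52.5 ft × 304.8 mm/ft = 16002.00 mm.
Similar triangles through the lens centre give W/dₒ = h/dᵢ; with 1/f = 1/dₒ + 1/dᵢ this gives W = h·(dₒ − f)/f.
W = 5.44 mm × (16002 − 2.16) / 2.16 = 5.44 × 7407.3331 ≈ 40295.892 mm = 40295.892/304.8 ft = 132.204 ft.

132.20 ft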